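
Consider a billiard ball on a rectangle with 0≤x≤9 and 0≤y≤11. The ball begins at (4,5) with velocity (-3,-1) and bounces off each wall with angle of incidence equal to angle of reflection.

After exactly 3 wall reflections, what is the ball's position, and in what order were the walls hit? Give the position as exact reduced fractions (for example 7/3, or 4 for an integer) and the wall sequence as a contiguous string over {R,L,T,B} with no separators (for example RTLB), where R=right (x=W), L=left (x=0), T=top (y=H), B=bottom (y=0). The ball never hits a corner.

1. t=4/3 → L at (0,11/3); v=(3,-1)
2. t=3 → R at (9,2/3); v=(-3,-1)
3. t=2/3 → B at (7,0); v=(-3,1)

Final position: (7,0)
Wall sequence: LRB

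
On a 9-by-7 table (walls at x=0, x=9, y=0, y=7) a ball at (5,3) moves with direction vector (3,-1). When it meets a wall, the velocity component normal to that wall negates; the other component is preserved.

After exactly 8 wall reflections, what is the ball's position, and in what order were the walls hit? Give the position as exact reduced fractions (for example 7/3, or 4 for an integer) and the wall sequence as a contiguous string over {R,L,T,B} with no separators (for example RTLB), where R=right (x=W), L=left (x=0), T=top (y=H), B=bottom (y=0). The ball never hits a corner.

1. t=4/3 → R at (9,5/3); v=(-3,-1)
2. t=5/3 → B at (4,0); v=(-3,1)
3. t=4/3 → L at (0,4/3); v=(3,1)
4. t=3 → R at (9,13/3); v=(-3,1)
5. t=8/3 → T at (1,7); v=(-3,-1)
6. t=1/3 → L at (0,20/3); v=(3,-1)
7. t=3 → R at (9,11/3); v=(-3,-1)
8. t=3 → L at (0,2/3); v=(3,-1)

Final position: (0,2/3)
Wall sequence: RBLRTLRL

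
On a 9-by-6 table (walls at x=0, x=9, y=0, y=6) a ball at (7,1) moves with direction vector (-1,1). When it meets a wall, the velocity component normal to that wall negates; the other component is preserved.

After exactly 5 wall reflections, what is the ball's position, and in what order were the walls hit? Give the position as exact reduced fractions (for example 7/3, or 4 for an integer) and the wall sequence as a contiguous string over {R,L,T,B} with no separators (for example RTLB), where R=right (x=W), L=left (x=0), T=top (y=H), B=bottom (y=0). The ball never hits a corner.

Final position: (8,6)
Wall sequence: TLBRT

1. t=5 → T at (2,6); v=(-1,-1)
2. t=2 → L at (0,4); v=(1,-1)
3. t=4 → B at (4,0); v=(1,1)
4. t=5 → R at (9,5); v=(-1,1)
5. t=1 → T at (8,6); v=(-1,-1)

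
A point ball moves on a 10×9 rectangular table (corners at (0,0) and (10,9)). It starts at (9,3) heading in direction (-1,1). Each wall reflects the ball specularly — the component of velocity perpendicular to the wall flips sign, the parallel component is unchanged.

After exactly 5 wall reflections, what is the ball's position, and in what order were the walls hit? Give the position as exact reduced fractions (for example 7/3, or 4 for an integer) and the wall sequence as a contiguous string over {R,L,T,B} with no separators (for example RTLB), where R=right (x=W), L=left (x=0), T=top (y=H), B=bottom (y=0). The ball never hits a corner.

1. t=6 → T at (3,9); v=(-1,-1)
2. t=3 → L at (0,6); v=(1,-1)
3. t=6 → B at (6,0); v=(1,1)
4. t=4 → R at (10,4); v=(-1,1)
5. t=5 → T at (5,9); v=(-1,-1)

Final position: (5,9)
Wall sequence: TLBRT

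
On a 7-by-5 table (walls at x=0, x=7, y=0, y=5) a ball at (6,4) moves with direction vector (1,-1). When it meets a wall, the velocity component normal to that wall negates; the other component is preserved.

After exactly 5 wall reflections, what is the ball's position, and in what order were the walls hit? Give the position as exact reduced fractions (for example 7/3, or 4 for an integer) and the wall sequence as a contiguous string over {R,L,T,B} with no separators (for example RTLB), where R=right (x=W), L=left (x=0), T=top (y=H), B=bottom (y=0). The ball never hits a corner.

Final position: (6,0)
Wall sequence: RBLTB

1. t=1 → R at (7,3); v=(-1,-1)
2. t=3 → B at (4,0); v=(-1,1)
3. t=4 → L at (0,4); v=(1,1)
4. t=1 → T at (1,5); v=(1,-1)
5. t=5 → B at (6,0); v=(1,1)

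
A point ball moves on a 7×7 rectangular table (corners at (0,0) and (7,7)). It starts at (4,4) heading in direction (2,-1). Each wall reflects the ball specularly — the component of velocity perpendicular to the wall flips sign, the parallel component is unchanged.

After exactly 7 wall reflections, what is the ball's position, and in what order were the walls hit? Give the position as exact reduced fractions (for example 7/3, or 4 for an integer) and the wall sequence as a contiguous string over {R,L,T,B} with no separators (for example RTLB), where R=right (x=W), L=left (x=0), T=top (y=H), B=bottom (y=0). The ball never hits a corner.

1. t=3/2 → R at (7,5/2); v=(-2,-1)
2. t=5/2 → B at (2,0); v=(-2,1)
3. t=1 → L at (0,1); v=(2,1)
4. t=7/2 → R at (7,9/2); v=(-2,1)
5. t=5/2 → T at (2,7); v=(-2,-1)
6. t=1 → L at (0,6); v=(2,-1)
7. t=7/2 → R at (7,5/2); v=(-2,-1)

Final position: (7,5/2)
Wall sequence: RBLRTLR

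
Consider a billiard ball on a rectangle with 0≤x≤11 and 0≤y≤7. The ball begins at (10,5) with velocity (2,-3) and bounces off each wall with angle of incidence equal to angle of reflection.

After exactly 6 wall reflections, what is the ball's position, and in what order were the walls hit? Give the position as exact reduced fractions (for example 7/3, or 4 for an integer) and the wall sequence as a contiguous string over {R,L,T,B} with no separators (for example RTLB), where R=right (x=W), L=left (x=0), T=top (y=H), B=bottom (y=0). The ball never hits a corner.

Final position: (16/3,7)
Wall sequence: RBTLBT

1. t=1/2 → R at (11,7/2); v=(-2,-3)
2. t=7/6 → B at (26/3,0); v=(-2,3)
3. t=7/3 → T at (4,7); v=(-2,-3)
4. t=2 → L at (0,1); v=(2,-3)
5. t=1/3 → B at (2/3,0); v=(2,3)
6. t=7/3 → T at (16/3,7); v=(2,-3)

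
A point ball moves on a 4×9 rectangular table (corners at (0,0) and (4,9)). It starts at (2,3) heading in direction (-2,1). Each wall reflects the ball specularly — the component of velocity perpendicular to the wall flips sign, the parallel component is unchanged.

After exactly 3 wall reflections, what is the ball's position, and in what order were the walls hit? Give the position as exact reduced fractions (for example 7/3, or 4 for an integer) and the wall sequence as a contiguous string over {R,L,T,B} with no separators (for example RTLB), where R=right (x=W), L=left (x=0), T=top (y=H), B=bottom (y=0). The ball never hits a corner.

Final position: (0,8)
Wall sequence: LRL

1. t=1 → L at (0,4); v=(2,1)
2. t=2 → R at (4,6); v=(-2,1)
3. t=2 → L at (0,8); v=(2,1)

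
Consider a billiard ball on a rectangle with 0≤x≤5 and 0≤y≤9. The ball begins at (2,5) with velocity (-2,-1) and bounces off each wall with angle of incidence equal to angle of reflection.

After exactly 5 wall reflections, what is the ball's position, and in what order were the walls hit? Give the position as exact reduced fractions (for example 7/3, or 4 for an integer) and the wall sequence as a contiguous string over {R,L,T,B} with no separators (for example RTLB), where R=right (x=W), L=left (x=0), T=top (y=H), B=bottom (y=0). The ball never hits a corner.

Final position: (5,7/2)
Wall sequence: LRBLR

1. t=1 → L at (0,4); v=(2,-1)
2. t=5/2 → R at (5,3/2); v=(-2,-1)
3. t=3/2 → B at (2,0); v=(-2,1)
4. t=1 → L at (0,1); v=(2,1)
5. t=5/2 → R at (5,7/2); v=(-2,1)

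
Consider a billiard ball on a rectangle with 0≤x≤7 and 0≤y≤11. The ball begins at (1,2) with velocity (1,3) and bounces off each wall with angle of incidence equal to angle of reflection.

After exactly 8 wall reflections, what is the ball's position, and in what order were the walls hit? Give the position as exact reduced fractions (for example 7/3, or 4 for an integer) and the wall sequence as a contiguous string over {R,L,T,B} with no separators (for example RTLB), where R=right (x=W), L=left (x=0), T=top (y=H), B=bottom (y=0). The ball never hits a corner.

1. t=3 → T at (4,11); v=(1,-3)
2. t=3 → R at (7,2); v=(-1,-3)
3. t=2/3 → B at (19/3,0); v=(-1,3)
4. t=11/3 → T at (8/3,11); v=(-1,-3)
5. t=8/3 → L at (0,3); v=(1,-3)
6. t=1 → B at (1,0); v=(1,3)
7. t=11/3 → T at (14/3,11); v=(1,-3)
8. t=7/3 → R at (7,4); v=(-1,-3)

Final position: (7,4)
Wall sequence: TRBTLBTR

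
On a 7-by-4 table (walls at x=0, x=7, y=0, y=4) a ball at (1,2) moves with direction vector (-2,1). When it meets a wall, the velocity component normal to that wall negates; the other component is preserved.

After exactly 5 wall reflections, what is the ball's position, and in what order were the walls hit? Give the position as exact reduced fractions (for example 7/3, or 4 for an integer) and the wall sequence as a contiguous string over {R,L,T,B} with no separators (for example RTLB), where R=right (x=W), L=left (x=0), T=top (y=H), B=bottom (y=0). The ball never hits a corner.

Final position: (0,3/2)
Wall sequence: LTRBL

1. t=1/2 → L at (0,5/2); v=(2,1)
2. t=3/2 → T at (3,4); v=(2,-1)
3. t=2 → R at (7,2); v=(-2,-1)
4. t=2 → B at (3,0); v=(-2,1)
5. t=3/2 → L at (0,3/2); v=(2,1)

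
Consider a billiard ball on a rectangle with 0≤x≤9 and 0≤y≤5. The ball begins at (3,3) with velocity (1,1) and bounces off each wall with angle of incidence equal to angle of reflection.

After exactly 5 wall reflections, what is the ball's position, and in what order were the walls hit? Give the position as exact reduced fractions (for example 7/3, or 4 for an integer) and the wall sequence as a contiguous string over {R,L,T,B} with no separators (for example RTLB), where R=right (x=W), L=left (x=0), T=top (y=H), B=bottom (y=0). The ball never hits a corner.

Final position: (0,2)
Wall sequence: TRBTL

1. t=2 → T at (5,5); v=(1,-1)
2. t=4 → R at (9,1); v=(-1,-1)
3. t=1 → B at (8,0); v=(-1,1)
4. t=5 → T at (3,5); v=(-1,-1)
5. t=3 → L at (0,2); v=(1,-1)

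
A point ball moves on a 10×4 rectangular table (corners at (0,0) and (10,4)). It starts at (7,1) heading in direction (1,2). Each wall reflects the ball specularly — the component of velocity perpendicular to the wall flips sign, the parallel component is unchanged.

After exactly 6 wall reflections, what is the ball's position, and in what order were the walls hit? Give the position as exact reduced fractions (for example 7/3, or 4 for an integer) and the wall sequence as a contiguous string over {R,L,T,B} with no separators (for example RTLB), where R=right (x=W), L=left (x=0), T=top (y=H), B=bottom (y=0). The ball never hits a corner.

1. t=3/2 → T at (17/2,4); v=(1,-2)
2. t=3/2 → R at (10,1); v=(-1,-2)
3. t=1/2 → B at (19/2,0); v=(-1,2)
4. t=2 → T at (15/2,4); v=(-1,-2)
5. t=2 → B at (11/2,0); v=(-1,2)
6. t=2 → T at (7/2,4); v=(-1,-2)

Final position: (7/2,4)
Wall sequence: TRBTBT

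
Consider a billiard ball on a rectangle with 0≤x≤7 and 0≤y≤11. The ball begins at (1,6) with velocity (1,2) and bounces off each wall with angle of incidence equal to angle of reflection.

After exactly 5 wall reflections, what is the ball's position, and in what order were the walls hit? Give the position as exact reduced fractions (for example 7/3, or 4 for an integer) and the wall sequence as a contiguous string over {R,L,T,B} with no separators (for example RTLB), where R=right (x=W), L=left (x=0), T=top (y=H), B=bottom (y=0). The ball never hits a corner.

Final position: (1/2,11)
Wall sequence: TRBLT

1. t=5/2 → T at (7/2,11); v=(1,-2)
2. t=7/2 → R at (7,4); v=(-1,-2)
3. t=2 → B at (5,0); v=(-1,2)
4. t=5 → L at (0,10); v=(1,2)
5. t=1/2 → T at (1/2,11); v=(1,-2)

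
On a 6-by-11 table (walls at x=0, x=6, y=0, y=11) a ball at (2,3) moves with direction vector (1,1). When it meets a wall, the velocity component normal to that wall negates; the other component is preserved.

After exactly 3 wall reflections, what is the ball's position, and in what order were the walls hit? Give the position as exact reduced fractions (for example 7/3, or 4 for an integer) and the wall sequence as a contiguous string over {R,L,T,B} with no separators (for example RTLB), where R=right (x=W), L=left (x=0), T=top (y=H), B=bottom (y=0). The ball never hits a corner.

1. t=4 → R at (6,7); v=(-1,1)
2. t=4 → T at (2,11); v=(-1,-1)
3. t=2 → L at (0,9); v=(1,-1)

Final position: (0,9)
Wall sequence: RTL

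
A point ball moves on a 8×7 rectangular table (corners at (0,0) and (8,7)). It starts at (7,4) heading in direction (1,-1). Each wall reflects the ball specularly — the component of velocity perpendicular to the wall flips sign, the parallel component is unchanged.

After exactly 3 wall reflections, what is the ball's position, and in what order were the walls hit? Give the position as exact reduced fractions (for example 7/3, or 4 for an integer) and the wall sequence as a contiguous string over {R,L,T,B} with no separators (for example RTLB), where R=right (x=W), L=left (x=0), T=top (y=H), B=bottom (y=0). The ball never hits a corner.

Final position: (0,5)
Wall sequence: RBL

1. t=1 → R at (8,3); v=(-1,-1)
2. t=3 → B at (5,0); v=(-1,1)
3. t=5 → L at (0,5); v=(1,1)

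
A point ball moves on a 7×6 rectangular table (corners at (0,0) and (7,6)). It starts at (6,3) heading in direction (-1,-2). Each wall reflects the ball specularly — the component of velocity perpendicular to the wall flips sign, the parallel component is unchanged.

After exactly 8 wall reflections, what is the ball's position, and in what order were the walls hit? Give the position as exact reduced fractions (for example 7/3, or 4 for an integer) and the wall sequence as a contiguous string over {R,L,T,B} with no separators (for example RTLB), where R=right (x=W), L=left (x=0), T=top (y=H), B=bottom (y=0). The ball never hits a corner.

1. t=3/2 → B at (9/2,0); v=(-1,2)
2. t=3 → T at (3/2,6); v=(-1,-2)
3. t=3/2 → L at (0,3); v=(1,-2)
4. t=3/2 → B at (3/2,0); v=(1,2)
5. t=3 → T at (9/2,6); v=(1,-2)
6. t=5/2 → R at (7,1); v=(-1,-2)
7. t=1/2 → B at (13/2,0); v=(-1,2)
8. t=3 → T at (7/2,6); v=(-1,-2)

Final position: (7/2,6)
Wall sequence: BTLBTRBT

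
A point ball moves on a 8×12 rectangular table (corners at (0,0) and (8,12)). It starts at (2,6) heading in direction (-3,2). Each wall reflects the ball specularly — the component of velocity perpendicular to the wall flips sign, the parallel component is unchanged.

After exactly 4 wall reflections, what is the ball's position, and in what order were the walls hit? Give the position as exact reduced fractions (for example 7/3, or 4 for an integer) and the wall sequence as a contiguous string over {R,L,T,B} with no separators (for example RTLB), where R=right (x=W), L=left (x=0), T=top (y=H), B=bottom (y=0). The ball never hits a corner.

Final position: (0,6)
Wall sequence: LTRL

1. t=2/3 → L at (0,22/3); v=(3,2)
2. t=7/3 → T at (7,12); v=(3,-2)
3. t=1/3 → R at (8,34/3); v=(-3,-2)
4. t=8/3 → L at (0,6); v=(3,-2)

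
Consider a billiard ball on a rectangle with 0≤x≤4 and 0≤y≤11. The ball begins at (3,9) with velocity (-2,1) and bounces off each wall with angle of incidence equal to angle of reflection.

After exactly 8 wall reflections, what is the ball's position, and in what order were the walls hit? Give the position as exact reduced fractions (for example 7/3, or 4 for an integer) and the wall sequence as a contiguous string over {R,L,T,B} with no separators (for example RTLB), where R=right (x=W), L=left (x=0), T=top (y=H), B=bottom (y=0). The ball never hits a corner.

Final position: (1,0)
Wall sequence: LTRLRLRB

1. t=3/2 → L at (0,21/2); v=(2,1)
2. t=1/2 → T at (1,11); v=(2,-1)
3. t=3/2 → R at (4,19/2); v=(-2,-1)
4. t=2 → L at (0,15/2); v=(2,-1)
5. t=2 → R at (4,11/2); v=(-2,-1)
6. t=2 → L at (0,7/2); v=(2,-1)
7. t=2 → R at (4,3/2); v=(-2,-1)
8. t=3/2 → B at (1,0); v=(-2,1)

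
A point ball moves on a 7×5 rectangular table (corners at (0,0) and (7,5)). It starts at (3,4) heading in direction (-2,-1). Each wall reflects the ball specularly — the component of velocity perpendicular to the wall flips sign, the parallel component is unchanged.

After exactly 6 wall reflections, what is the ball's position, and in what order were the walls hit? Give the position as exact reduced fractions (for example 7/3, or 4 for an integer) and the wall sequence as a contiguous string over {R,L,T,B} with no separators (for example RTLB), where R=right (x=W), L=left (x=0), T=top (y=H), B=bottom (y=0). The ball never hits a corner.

Final position: (7,2)
Wall sequence: LBRLTR

1. t=3/2 → L at (0,5/2); v=(2,-1)
2. t=5/2 → B at (5,0); v=(2,1)
3. t=1 → R at (7,1); v=(-2,1)
4. t=7/2 → L at (0,9/2); v=(2,1)
5. t=1/2 → T at (1,5); v=(2,-1)
6. t=3 → R at (7,2); v=(-2,-1)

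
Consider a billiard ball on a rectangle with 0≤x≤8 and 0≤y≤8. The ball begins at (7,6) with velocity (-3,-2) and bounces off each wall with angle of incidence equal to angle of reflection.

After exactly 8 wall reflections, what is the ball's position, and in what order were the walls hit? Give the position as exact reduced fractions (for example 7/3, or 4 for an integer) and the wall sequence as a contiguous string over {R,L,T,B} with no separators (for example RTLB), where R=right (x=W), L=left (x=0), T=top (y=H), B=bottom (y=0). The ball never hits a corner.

Final position: (0,4)
Wall sequence: LBRTLRBL

1. t=7/3 → L at (0,4/3); v=(3,-2)
2. t=2/3 → B at (2,0); v=(3,2)
3. t=2 → R at (8,4); v=(-3,2)
4. t=2 → T at (2,8); v=(-3,-2)
5. t=2/3 → L at (0,20/3); v=(3,-2)
6. t=8/3 → R at (8,4/3); v=(-3,-2)
7. t=2/3 → B at (6,0); v=(-3,2)
8. t=2 → L at (0,4); v=(3,2)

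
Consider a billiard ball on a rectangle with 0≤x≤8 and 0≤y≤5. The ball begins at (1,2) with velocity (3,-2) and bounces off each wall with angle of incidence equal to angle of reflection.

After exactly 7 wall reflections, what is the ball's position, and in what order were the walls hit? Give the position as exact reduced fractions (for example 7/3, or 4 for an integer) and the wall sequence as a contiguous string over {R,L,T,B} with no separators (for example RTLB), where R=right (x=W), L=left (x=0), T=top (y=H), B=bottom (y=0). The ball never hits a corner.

Final position: (11/2,5)
Wall sequence: BRTLBRT

1. t=1 → B at (4,0); v=(3,2)
2. t=4/3 → R at (8,8/3); v=(-3,2)
3. t=7/6 → T at (9/2,5); v=(-3,-2)
4. t=3/2 → L at (0,2); v=(3,-2)
5. t=1 → B at (3,0); v=(3,2)
6. t=5/3 → R at (8,10/3); v=(-3,2)
7. t=5/6 → T at (11/2,5); v=(-3,-2)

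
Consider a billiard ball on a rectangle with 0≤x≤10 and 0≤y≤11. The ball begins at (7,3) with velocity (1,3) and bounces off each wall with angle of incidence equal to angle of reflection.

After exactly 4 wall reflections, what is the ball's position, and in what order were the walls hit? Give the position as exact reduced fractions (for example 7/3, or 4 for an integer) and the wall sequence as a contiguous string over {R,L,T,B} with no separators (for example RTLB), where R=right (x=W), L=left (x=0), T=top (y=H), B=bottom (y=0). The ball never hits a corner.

1. t=8/3 → T at (29/3,11); v=(1,-3)
2. t=1/3 → R at (10,10); v=(-1,-3)
3. t=10/3 → B at (20/3,0); v=(-1,3)
4. t=11/3 → T at (3,11); v=(-1,-3)

Final position: (3,11)
Wall sequence: TRBT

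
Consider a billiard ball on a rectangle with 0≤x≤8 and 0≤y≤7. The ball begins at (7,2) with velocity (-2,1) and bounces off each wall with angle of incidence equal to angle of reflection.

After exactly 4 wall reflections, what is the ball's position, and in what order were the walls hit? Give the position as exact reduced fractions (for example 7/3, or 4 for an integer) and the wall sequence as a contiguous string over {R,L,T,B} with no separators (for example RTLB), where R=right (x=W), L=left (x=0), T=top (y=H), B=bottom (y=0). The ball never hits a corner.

Final position: (0,1/2)
Wall sequence: LTRL

1. t=7/2 → L at (0,11/2); v=(2,1)
2. t=3/2 → T at (3,7); v=(2,-1)
3. t=5/2 → R at (8,9/2); v=(-2,-1)
4. t=4 → L at (0,1/2); v=(2,-1)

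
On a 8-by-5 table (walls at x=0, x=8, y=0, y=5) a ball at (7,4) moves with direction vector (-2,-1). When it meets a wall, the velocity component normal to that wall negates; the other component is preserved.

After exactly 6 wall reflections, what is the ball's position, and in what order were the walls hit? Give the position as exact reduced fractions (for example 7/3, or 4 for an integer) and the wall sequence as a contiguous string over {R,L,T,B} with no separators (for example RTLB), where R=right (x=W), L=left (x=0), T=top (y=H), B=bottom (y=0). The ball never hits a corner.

Final position: (5,0)
Wall sequence: LBRTLB

1. t=7/2 → L at (0,1/2); v=(2,-1)
2. t=1/2 → B at (1,0); v=(2,1)
3. t=7/2 → R at (8,7/2); v=(-2,1)
4. t=3/2 → T at (5,5); v=(-2,-1)
5. t=5/2 → L at (0,5/2); v=(2,-1)
6. t=5/2 → B at (5,0); v=(2,1)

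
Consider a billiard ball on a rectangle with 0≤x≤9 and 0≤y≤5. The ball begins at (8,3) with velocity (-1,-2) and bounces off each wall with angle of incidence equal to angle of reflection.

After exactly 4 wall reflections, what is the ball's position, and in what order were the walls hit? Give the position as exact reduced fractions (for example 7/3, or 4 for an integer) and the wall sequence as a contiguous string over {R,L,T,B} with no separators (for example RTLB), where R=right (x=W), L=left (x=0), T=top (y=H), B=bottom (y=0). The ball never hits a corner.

Final position: (0,3)
Wall sequence: BTBL

1. t=3/2 → B at (13/2,0); v=(-1,2)
2. t=5/2 → T at (4,5); v=(-1,-2)
3. t=5/2 → B at (3/2,0); v=(-1,2)
4. t=3/2 → L at (0,3); v=(1,2)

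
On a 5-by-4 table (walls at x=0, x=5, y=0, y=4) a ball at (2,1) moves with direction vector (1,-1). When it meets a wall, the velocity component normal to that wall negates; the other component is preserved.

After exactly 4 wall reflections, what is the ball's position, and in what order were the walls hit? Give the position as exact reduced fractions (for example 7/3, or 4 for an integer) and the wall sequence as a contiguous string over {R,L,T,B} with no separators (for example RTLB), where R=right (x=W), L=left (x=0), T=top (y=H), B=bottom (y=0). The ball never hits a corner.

Final position: (0,1)
Wall sequence: BRTL

1. t=1 → B at (3,0); v=(1,1)
2. t=2 → R at (5,2); v=(-1,1)
3. t=2 → T at (3,4); v=(-1,-1)
4. t=3 → L at (0,1); v=(1,-1)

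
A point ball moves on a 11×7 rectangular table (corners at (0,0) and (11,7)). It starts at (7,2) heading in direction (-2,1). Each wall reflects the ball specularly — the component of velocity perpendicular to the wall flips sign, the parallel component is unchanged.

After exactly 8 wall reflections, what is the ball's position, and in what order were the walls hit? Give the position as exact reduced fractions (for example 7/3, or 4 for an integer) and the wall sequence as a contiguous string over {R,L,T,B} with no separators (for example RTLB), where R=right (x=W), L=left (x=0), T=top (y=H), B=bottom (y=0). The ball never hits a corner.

Final position: (0,1/2)
Wall sequence: LTRBLTRL

1. t=7/2 → L at (0,11/2); v=(2,1)
2. t=3/2 → T at (3,7); v=(2,-1)
3. t=4 → R at (11,3); v=(-2,-1)
4. t=3 → B at (5,0); v=(-2,1)
5. t=5/2 → L at (0,5/2); v=(2,1)
6. t=9/2 → T at (9,7); v=(2,-1)
7. t=1 → R at (11,6); v=(-2,-1)
8. t=11/2 → L at (0,1/2); v=(2,-1)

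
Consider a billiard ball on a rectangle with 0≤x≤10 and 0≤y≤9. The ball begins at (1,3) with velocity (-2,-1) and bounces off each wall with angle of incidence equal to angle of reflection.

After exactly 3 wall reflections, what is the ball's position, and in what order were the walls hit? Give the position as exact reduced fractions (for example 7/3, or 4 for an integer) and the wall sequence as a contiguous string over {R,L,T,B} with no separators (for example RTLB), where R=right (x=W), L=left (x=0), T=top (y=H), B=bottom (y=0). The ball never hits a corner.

1. t=1/2 → L at (0,5/2); v=(2,-1)
2. t=5/2 → B at (5,0); v=(2,1)
3. t=5/2 → R at (10,5/2); v=(-2,1)

Final position: (10,5/2)
Wall sequence: LBR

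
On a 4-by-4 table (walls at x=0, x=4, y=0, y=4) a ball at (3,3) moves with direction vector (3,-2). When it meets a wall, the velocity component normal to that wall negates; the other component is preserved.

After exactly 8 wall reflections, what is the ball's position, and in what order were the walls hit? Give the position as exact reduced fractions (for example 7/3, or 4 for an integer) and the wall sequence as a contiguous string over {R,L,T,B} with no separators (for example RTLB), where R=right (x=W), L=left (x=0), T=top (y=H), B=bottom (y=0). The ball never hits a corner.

Final position: (4,1/3)
Wall sequence: RBLRTLBR

1. t=1/3 → R at (4,7/3); v=(-3,-2)
2. t=7/6 → B at (1/2,0); v=(-3,2)
3. t=1/6 → L at (0,1/3); v=(3,2)
4. t=4/3 → R at (4,3); v=(-3,2)
5. t=1/2 → T at (5/2,4); v=(-3,-2)
6. t=5/6 → L at (0,7/3); v=(3,-2)
7. t=7/6 → B at (7/2,0); v=(3,2)
8. t=1/6 → R at (4,1/3); v=(-3,2)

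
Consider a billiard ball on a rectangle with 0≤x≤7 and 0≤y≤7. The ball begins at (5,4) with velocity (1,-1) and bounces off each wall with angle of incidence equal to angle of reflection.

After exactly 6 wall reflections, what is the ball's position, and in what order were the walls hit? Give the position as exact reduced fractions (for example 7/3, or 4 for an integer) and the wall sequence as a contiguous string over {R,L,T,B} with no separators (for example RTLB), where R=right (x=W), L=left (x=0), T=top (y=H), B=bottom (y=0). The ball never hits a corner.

Final position: (5,0)
Wall sequence: RBLTRB

1. t=2 → R at (7,2); v=(-1,-1)
2. t=2 → B at (5,0); v=(-1,1)
3. t=5 → L at (0,5); v=(1,1)
4. t=2 → T at (2,7); v=(1,-1)
5. t=5 → R at (7,2); v=(-1,-1)
6. t=2 → B at (5,0); v=(-1,1)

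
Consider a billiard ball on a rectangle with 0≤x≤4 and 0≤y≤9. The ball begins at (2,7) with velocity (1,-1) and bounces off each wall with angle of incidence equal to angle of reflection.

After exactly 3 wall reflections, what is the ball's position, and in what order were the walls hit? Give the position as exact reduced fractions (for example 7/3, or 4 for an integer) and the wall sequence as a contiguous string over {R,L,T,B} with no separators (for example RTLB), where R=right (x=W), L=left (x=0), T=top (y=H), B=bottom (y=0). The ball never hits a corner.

1. t=2 → R at (4,5); v=(-1,-1)
2. t=4 → L at (0,1); v=(1,-1)
3. t=1 → B at (1,0); v=(1,1)

Final position: (1,0)
Wall sequence: RLB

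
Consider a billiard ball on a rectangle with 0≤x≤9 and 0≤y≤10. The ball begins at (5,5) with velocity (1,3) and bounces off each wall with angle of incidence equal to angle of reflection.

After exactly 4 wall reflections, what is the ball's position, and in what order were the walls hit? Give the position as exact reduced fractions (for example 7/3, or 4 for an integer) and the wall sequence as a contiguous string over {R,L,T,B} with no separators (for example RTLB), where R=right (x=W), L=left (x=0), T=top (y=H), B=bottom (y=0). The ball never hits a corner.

Final position: (14/3,10)
Wall sequence: TRBT

1. t=5/3 → T at (20/3,10); v=(1,-3)
2. t=7/3 → R at (9,3); v=(-1,-3)
3. t=1 → B at (8,0); v=(-1,3)
4. t=10/3 → T at (14/3,10); v=(-1,-3)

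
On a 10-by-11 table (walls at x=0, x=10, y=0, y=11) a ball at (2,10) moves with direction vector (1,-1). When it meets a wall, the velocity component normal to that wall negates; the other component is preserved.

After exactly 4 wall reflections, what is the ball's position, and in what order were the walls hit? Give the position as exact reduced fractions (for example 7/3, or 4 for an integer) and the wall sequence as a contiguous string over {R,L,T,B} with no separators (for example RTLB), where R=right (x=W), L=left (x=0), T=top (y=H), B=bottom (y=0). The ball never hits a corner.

1. t=8 → R at (10,2); v=(-1,-1)
2. t=2 → B at (8,0); v=(-1,1)
3. t=8 → L at (0,8); v=(1,1)
4. t=3 → T at (3,11); v=(1,-1)

Final position: (3,11)
Wall sequence: RBLT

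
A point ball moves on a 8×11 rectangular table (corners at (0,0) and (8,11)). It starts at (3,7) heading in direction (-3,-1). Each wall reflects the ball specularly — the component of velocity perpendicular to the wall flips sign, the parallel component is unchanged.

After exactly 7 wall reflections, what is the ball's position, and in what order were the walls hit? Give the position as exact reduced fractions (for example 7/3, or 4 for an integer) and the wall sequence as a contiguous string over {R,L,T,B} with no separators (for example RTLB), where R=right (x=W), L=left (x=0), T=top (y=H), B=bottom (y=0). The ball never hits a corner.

Final position: (8,22/3)
Wall sequence: LRLBRLR

1. t=1 → L at (0,6); v=(3,-1)
2. t=8/3 → R at (8,10/3); v=(-3,-1)
3. t=8/3 → L at (0,2/3); v=(3,-1)
4. t=2/3 → B at (2,0); v=(3,1)
5. t=2 → R at (8,2); v=(-3,1)
6. t=8/3 → L at (0,14/3); v=(3,1)
7. t=8/3 → R at (8,22/3); v=(-3,1)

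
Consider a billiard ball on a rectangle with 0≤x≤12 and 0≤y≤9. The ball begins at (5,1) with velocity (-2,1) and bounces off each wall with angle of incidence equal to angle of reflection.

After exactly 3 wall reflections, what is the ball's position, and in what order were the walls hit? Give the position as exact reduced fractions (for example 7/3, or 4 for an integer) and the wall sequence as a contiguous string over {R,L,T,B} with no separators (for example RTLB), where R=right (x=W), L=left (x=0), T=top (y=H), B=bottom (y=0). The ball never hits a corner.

1. t=5/2 → L at (0,7/2); v=(2,1)
2. t=11/2 → T at (11,9); v=(2,-1)
3. t=1/2 → R at (12,17/2); v=(-2,-1)

Final position: (12,17/2)
Wall sequence: LTR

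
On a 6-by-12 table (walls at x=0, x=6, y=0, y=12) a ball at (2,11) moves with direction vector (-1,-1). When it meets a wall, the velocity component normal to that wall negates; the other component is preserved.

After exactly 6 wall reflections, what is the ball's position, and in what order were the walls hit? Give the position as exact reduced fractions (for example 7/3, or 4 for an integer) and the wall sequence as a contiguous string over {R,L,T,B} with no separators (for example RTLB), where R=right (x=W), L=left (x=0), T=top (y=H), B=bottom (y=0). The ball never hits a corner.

Final position: (3,12)
Wall sequence: LRBLRT

1. t=2 → L at (0,9); v=(1,-1)
2. t=6 → R at (6,3); v=(-1,-1)
3. t=3 → B at (3,0); v=(-1,1)
4. t=3 → L at (0,3); v=(1,1)
5. t=6 → R at (6,9); v=(-1,1)
6. t=3 → T at (3,12); v=(-1,-1)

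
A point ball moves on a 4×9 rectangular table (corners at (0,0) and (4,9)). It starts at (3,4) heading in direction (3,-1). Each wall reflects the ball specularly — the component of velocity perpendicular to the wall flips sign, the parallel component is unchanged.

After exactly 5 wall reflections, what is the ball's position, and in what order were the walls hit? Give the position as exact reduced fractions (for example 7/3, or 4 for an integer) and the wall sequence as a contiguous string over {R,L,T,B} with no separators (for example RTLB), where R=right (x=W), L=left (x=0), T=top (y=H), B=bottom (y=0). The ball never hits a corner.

Final position: (0,1/3)
Wall sequence: RLRBL

1. t=1/3 → R at (4,11/3); v=(-3,-1)
2. t=4/3 → L at (0,7/3); v=(3,-1)
3. t=4/3 → R at (4,1); v=(-3,-1)
4. t=1 → B at (1,0); v=(-3,1)
5. t=1/3 → L at (0,1/3); v=(3,1)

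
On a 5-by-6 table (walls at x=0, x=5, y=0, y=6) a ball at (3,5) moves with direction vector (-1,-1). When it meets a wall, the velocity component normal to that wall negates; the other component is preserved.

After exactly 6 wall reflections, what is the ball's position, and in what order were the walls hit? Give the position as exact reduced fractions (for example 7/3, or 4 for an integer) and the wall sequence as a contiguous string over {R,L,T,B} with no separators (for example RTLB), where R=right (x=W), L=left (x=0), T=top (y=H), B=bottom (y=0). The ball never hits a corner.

1. t=3 → L at (0,2); v=(1,-1)
2. t=2 → B at (2,0); v=(1,1)
3. t=3 → R at (5,3); v=(-1,1)
4. t=3 → T at (2,6); v=(-1,-1)
5. t=2 → L at (0,4); v=(1,-1)
6. t=4 → B at (4,0); v=(1,1)

Final position: (4,0)
Wall sequence: LBRTLB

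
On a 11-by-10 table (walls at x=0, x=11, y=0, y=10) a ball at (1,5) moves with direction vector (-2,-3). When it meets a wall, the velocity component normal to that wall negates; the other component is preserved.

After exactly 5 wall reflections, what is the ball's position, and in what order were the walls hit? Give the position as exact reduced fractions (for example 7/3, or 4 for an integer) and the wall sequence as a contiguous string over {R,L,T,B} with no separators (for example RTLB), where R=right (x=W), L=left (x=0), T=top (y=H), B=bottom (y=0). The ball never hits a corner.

1. t=1/2 → L at (0,7/2); v=(2,-3)
2. t=7/6 → B at (7/3,0); v=(2,3)
3. t=10/3 → T at (9,10); v=(2,-3)
4. t=1 → R at (11,7); v=(-2,-3)
5. t=7/3 → B at (19/3,0); v=(-2,3)

Final position: (19/3,0)
Wall sequence: LBTRB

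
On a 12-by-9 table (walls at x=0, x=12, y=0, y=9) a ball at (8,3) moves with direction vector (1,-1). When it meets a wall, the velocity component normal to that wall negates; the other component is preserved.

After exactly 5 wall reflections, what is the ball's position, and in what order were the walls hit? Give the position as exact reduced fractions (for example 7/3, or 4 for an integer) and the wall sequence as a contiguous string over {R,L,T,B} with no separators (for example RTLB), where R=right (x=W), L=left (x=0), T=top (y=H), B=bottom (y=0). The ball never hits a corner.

1. t=3 → B at (11,0); v=(1,1)
2. t=1 → R at (12,1); v=(-1,1)
3. t=8 → T at (4,9); v=(-1,-1)
4. t=4 → L at (0,5); v=(1,-1)
5. t=5 → B at (5,0); v=(1,1)

Final position: (5,0)
Wall sequence: BRTLB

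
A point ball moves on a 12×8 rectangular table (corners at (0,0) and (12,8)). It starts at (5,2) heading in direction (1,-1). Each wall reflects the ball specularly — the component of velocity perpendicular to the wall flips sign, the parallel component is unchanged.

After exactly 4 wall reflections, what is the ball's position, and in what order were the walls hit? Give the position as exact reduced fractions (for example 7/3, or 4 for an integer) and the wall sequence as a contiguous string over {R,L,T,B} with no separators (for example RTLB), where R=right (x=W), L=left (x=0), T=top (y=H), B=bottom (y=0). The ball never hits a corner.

Final position: (1,0)
Wall sequence: BRTB

1. t=2 → B at (7,0); v=(1,1)
2. t=5 → R at (12,5); v=(-1,1)
3. t=3 → T at (9,8); v=(-1,-1)
4. t=8 → B at (1,0); v=(-1,1)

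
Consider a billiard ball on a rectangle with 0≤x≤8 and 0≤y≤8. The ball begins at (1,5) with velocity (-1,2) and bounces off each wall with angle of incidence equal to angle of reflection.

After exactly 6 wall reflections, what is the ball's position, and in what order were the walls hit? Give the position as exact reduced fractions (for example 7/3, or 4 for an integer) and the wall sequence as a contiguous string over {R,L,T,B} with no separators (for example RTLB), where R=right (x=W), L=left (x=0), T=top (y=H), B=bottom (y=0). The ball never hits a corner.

Final position: (7/2,0)
Wall sequence: LTBRTB

1. t=1 → L at (0,7); v=(1,2)
2. t=1/2 → T at (1/2,8); v=(1,-2)
3. t=4 → B at (9/2,0); v=(1,2)
4. t=7/2 → R at (8,7); v=(-1,2)
5. t=1/2 → T at (15/2,8); v=(-1,-2)
6. t=4 → B at (7/2,0); v=(-1,2)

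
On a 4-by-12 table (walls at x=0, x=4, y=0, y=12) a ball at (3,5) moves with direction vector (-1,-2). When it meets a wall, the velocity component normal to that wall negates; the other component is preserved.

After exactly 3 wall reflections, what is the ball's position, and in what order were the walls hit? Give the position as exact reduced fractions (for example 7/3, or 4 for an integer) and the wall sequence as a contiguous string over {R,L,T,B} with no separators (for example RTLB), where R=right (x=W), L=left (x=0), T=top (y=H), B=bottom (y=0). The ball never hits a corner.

1. t=5/2 → B at (1/2,0); v=(-1,2)
2. t=1/2 → L at (0,1); v=(1,2)
3. t=4 → R at (4,9); v=(-1,2)

Final position: (4,9)
Wall sequence: BLR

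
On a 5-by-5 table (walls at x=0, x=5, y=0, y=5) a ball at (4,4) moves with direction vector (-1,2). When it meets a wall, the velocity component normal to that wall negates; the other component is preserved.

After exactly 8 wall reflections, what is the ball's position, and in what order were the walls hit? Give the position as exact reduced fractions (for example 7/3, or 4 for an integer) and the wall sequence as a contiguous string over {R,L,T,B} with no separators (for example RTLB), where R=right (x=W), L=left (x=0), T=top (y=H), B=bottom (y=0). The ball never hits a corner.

Final position: (1,0)
Wall sequence: TBLTBRTB

1. t=1/2 → T at (7/2,5); v=(-1,-2)
2. t=5/2 → B at (1,0); v=(-1,2)
3. t=1 → L at (0,2); v=(1,2)
4. t=3/2 → T at (3/2,5); v=(1,-2)
5. t=5/2 → B at (4,0); v=(1,2)
6. t=1 → R at (5,2); v=(-1,2)
7. t=3/2 → T at (7/2,5); v=(-1,-2)
8. t=5/2 → B at (1,0); v=(-1,2)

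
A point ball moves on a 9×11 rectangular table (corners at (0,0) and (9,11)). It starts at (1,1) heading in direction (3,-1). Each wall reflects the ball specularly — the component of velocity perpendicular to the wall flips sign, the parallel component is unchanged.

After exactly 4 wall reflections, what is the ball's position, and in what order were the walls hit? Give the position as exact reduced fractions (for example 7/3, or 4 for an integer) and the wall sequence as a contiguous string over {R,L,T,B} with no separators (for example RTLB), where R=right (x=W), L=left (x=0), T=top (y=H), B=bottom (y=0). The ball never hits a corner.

Final position: (9,23/3)
Wall sequence: BRLR

1. t=1 → B at (4,0); v=(3,1)
2. t=5/3 → R at (9,5/3); v=(-3,1)
3. t=3 → L at (0,14/3); v=(3,1)
4. t=3 → R at (9,23/3); v=(-3,1)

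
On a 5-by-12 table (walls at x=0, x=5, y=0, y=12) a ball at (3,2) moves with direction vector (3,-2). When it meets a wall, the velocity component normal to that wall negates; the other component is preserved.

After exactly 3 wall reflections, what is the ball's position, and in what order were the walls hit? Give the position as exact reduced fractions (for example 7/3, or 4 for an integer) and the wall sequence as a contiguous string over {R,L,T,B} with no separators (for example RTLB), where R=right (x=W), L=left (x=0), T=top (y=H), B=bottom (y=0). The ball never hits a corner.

1. t=2/3 → R at (5,2/3); v=(-3,-2)
2. t=1/3 → B at (4,0); v=(-3,2)
3. t=4/3 → L at (0,8/3); v=(3,2)

Final position: (0,8/3)
Wall sequence: RBL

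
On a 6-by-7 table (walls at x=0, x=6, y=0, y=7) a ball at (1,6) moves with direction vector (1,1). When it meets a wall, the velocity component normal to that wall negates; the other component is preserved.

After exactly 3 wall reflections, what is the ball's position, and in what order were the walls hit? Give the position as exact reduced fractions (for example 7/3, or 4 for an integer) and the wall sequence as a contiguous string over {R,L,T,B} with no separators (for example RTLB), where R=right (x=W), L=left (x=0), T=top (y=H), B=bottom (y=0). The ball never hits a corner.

1. t=1 → T at (2,7); v=(1,-1)
2. t=4 → R at (6,3); v=(-1,-1)
3. t=3 → B at (3,0); v=(-1,1)

Final position: (3,0)
Wall sequence: TRB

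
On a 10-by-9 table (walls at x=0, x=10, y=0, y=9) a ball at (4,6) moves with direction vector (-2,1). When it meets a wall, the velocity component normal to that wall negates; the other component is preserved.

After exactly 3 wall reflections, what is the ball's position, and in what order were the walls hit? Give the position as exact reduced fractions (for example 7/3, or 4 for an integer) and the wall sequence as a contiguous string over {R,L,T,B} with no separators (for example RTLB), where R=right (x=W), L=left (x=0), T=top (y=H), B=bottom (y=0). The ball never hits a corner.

Final position: (10,5)
Wall sequence: LTR

1. t=2 → L at (0,8); v=(2,1)
2. t=1 → T at (2,9); v=(2,-1)
3. t=4 → R at (10,5); v=(-2,-1)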